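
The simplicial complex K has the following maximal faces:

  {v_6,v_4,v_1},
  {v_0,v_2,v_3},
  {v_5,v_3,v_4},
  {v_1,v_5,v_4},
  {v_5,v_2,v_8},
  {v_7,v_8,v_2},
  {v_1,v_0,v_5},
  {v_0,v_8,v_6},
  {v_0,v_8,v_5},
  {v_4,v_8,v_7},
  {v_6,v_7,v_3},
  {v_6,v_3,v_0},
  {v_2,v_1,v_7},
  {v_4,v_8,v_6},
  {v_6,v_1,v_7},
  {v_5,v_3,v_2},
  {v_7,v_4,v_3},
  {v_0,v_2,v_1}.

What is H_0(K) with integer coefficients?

H_0 = Z.

Fix the vertex order v_0 < v_1 < v_2 < v_3 < v_4 < v_5 < v_6 < v_7 < v_8 and write every simplex with vertices in increasing order. Then dim K = 2 and the simplices of K are:

  0-simplices (9): [v_0], [v_1], [v_2], [v_3], [v_4], [v_5], [v_6], [v_7], [v_8]
  1-simplices (27): (27 of them)
  2-simplices (18): (18 of them)

giving chain groups C_0 ≅ Z^9, C_1 ≅ Z^27, C_2 ≅ Z^18.

Boundary ∂_1: C_1 → C_0 sends each edge [p,q] (with p < q) to q − p. For instance
  ∂[v_3,v_5] = [v_5] − [v_3].
The resulting 9×27 matrix has rank 8, and its Smith normal form has invariant factors (1,1,1,1,1,1,1,1).

∂_2: C_2 → C_1 sends each 2-simplex [p,q,r] to [q,r] − [p,r] + [p,q]. For instance
  ∂[v_1,v_6,v_7] = [v_6,v_7] − [v_1,v_7] + [v_1,v_6],
  ∂[v_3,v_4,v_7] = [v_4,v_7] − [v_3,v_7] + [v_3,v_4].
As a 27×18 matrix over Z this has rank 18, with invariant factors (1,1,1,1,1,1,1,1,1,1,1,1,1,1,1,1,1,2).

Reading off H_k = ker ∂_k / im ∂_{k+1}:

  H_0: rank C_0 − rank ∂_1 = 9 − 8 = 1, and the invariant factors of ∂_1 are all 1, so H_0 ≅ Z.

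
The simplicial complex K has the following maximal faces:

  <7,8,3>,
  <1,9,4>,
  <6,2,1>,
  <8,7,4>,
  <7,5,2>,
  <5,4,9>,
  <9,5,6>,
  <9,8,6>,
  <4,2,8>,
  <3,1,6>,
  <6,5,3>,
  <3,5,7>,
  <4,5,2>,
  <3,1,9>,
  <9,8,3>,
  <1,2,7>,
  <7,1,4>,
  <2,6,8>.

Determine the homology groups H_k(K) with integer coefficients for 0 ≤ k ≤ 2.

H_0 = Z,  H_1 = Z ⊕ Z/2Z,  H_2 = 0.

Fix the vertex order 1 < 2 < 3 < 4 < 5 < 6 < 7 < 8 < 9 and write every simplex with vertices in increasing order. Then dim K = 2 and the simplices of K are:

  0-simplices (9): [1], [2], [3], [4], [5], [6], [7], [8], [9]
  1-simplices (27): (27 of them)
  2-simplices (18): [1,2,6], [1,2,7], [1,3,6], [1,3,9], [1,4,7], [1,4,9], [2,4,5], [2,4,8], [2,5,7], [2,6,8], [3,5,6], [3,5,7], [3,7,8], [3,8,9], [4,5,9], [4,7,8], [5,6,9], [6,8,9]

giving chain groups C_0 ≅ Z^9, C_1 ≅ Z^27, C_2 ≅ Z^18.

∂_1: C_1 → C_0 sends each edge [p,q] (with p < q) to q − p.
This gives a 9×27 integer matrix of rank 8; reducing to Smith normal form yields diagonal entries (1,1,1,1,1,1,1,1).

The boundary map ∂_2: C_2 → C_1 maps a triangle to the signed sum of its edges. For instance
  ∂[1,2,6] = [2,6] − [1,6] + [1,2],
  ∂[1,3,6] = [3,6] − [1,6] + [1,3].
As a 27×18 matrix over Z this has rank 18, with invariant factors (1,1,1,1,1,1,1,1,1,1,1,1,1,1,1,1,1,2).

Computing H_k = (kernel of ∂_k) / (image of ∂_{k+1}):

  H_0: rank C_0 − rank ∂_1 = 9 − 8 = 1, and the invariant factors of ∂_1 are all 1, so H_0 = Z.
  H_1: rank ker ∂_1 − rank ∂_2 = (27 − 8) − 18 = 1, and ∂_2 has invariant factor 2 > 1, so H_1 = Z ⊕ Z/2Z.
  H_2: rank ker ∂_2 − rank ∂_3 = (18 − 18) − 0 = 0, and there is no ∂_3, so H_2 = 0.

(K is a triangulation of the Klein bottle.)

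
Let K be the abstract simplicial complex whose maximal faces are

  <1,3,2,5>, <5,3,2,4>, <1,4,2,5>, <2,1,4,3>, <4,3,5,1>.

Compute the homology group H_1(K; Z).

H_1 = 0.

Fix the vertex order 1 < 2 < 3 < 4 < 5 and write every simplex with vertices in increasing order. Then dim K = 3 and the simplices of K are:

  0-simplices (5): [1], [2], [3], [4], [5]
  1-simplices (10): [1,2], [1,3], [1,4], [1,5], [2,3], [2,4], [2,5], [3,4], [3,5], [4,5]
  2-simplices (10): [1,2,3], [1,2,4], [1,2,5], [1,3,4], [1,3,5], [1,4,5], [2,3,4], [2,3,5], [2,4,5], [3,4,5]
  3-simplices (5): [1,2,3,4], [1,2,3,5], [1,2,4,5], [1,3,4,5], [2,3,4,5]

Hence C_0 ≅ Z^5, C_1 ≅ Z^10, C_2 ≅ Z^10, C_3 ≅ Z^5.

The boundary map ∂_1: C_1 → C_0 maps an edge to its endpoints' difference, ∂[p,q] = q − p. For instance
  ∂[1,2] = [2] − [1].
The 5×10 boundary matrix has rank 4 and Smith normal form diag(1,1,1,1).

Boundary ∂_2: C_2 → C_1 maps a triangle to the signed sum of its edges. For instance
  ∂[1,3,4] = [3,4] − [1,4] + [1,3],
  ∂[2,3,5] = [3,5] − [2,5] + [2,3].
As a 10×10 matrix over Z this has rank 6, with invariant factors (1,1,1,1,1,1).

∂_3: C_3 → C_2 sends each 3-simplex σ to the alternating sum Σ_i (−1)^i (σ with its i-th vertex removed). For instance
  ∂[1,2,3,4] = [2,3,4] − [1,3,4] + [1,2,4] − [1,2,3],
  ∂[1,3,4,5] = [3,4,5] − [1,4,5] + [1,3,5] − [1,3,4].
This gives a 10×5 integer matrix of rank 4; reducing to Smith normal form yields diagonal entries (1,1,1,1).

Reading off H_k = ker ∂_k / im ∂_{k+1}:

  H_1: rank ker ∂_1 − rank ∂_2 = (10 − 4) − 6 = 0, and the invariant factors of ∂_2 are all 1, so H_1 = 0.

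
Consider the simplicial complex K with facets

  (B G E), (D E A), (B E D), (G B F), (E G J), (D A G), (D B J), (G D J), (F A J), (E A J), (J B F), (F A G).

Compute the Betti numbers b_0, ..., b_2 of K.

b_0 = 1, b_1 = 0, b_2 = 0.

We work with the vertex ordering A < B < D < E < F < G < J. The simplices of K, each written with vertices in increasing order, are:

  0-simplices (7): A, B, D, E, F, G, J
  1-simplices (18): AD, AE, AF, AG, AJ, BD, BE, BF, BG, BJ, DE, DG, DJ, EG, EJ, FG, FJ, GJ
  2-simplices (12): ADE, ADG, AEJ, AFG, AFJ, BDE, BDJ, BEG, BFG, BFJ, DGJ, EGJ

so the chain groups are C_0 ≅ Z^7, C_1 ≅ Z^18, C_2 ≅ Z^12.

∂_1: C_1 → C_0 maps an edge to its endpoints' difference, ∂[p,q] = q − p.
As a 7×18 matrix over Z this has rank 6, with invariant factors (1,1,1,1,1,1).

∂_2: C_2 → C_1 sends each 2-simplex [p,q,r] to [q,r] − [p,r] + [p,q]. For instance
  ∂BEG = EG − BG + BE,
  ∂AFG = FG − AG + AF.
This gives a 18×12 integer matrix of rank 12; reducing to Smith normal form yields diagonal entries (1,1,1,1,1,1,1,1,1,1,1,2).

Computing H_k = (kernel of ∂_k) / (image of ∂_{k+1}):

  H_0: rank C_0 − rank ∂_1 = 7 − 6 = 1, and the invariant factors of ∂_1 are all 1, so H_0 = Z.
  H_1: rank ker ∂_1 − rank ∂_2 = (18 − 6) − 12 = 0, and ∂_2 has invariant factor 2 > 1, so H_1 = Z_2.
  H_2: rank ker ∂_2 − rank ∂_3 = (12 − 12) − 0 = 0, and there is no ∂_3, so H_2 = 0.

As a check, the Euler characteristic is 7 − 18 + 12 = 1, which agrees with 1 − 0 + 0 = 1.

Hence the Betti numbers are b_0 = 1, b_1 = 0, b_2 = 0.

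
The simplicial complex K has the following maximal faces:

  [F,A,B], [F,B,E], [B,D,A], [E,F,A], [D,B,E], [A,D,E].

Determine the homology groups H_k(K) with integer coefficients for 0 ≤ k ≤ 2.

We work with the vertex ordering A < B < D < E < F. The simplices of K, each written with vertices in increasing order, are:

  0-simplices (5): A, B, D, E, F
  1-simplices (9): AB, AD, AE, AF, BD, BE, BF, DE, EF
  2-simplices (6): ABD, ABF, ADE, AEF, BDE, BEF

giving chain groups C_0 ≅ Z^5, C_1 ≅ Z^9, C_2 ≅ Z^6.

∂_1: C_1 → C_0 maps an edge to its endpoints' difference, ∂[p,q] = q − p. For instance
  ∂BE = E − B.
This gives a 5×9 integer matrix of rank 4; reducing to Smith normal form yields diagonal entries (1,1,1,1).

The boundary map ∂_2: C_2 → C_1 sends each 2-simplex [p,q,r] to [q,r] − [p,r] + [p,q]. For instance
  ∂ABD = BD − AD + AB,
  ∂BDE = DE − BE + BD.
This gives a 9×6 integer matrix of rank 5; reducing to Smith normal form yields diagonal entries (1,1,1,1,1).

Computing H_k = (kernel of ∂_k) / (image of ∂_{k+1}):

  H_0: rank C_0 − rank ∂_1 = 5 − 4 = 1, and the invariant factors of ∂_1 are all 1, so H_0 ≅ Z.
  H_1: rank ker ∂_1 − rank ∂_2 = (9 − 4) − 5 = 0, and the invariant factors of ∂_2 are all 1, so H_1 ≅ 0.
  H_2: rank ker ∂_2 − rank ∂_3 = (6 − 5) − 0 = 1, and there is no ∂_3, so H_2 ≅ Z.

H_0 ≅ Z,  H_1 = 0,  H_2 ≅ Z.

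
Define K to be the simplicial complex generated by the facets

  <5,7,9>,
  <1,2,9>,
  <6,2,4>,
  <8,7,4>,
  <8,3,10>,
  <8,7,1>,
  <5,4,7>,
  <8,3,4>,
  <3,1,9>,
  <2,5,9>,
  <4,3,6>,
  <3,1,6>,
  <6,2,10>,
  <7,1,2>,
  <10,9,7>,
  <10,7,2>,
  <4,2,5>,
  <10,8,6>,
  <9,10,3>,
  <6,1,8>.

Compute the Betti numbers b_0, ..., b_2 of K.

Fix the vertex order 1 < 2 < 3 < 4 < 5 < 6 < 7 < 8 < 9 < 10 and write every simplex with vertices in increasing order. Then dim K = 2 and the simplices of K are:

  0-simplices (10): [1], [2], [3], [4], [5], [6], [7], [8], [9], [10]
  1-simplices (30): (30 of them)
  2-simplices (20): (20 of them)

so the chain groups are C_0 ≅ Z^10, C_1 ≅ Z^30, C_2 ≅ Z^20.

∂_1: C_1 → C_0 maps an edge to its endpoints' difference, ∂[p,q] = q − p. For instance
  ∂[4,8] = [8] − [4].
The 10×30 boundary matrix has rank 9 and Smith normal form diag(1,1,1,1,1,1,1,1,1).

∂_2: C_2 → C_1 acts by ∂[p,q,r] = [q,r] − [p,r] + [p,q]. For instance
  ∂[1,3,6] = [3,6] − [1,6] + [1,3],
  ∂[4,7,8] = [7,8] − [4,8] + [4,7].
This gives a 30×20 integer matrix of rank 20; reducing to Smith normal form yields diagonal entries (1,1,1,1,1,1,1,1,1,1,1,1,1,1,1,1,1,1,1,2).

Reading off H_k = ker ∂_k / im ∂_{k+1}:

  H_0: rank C_0 − rank ∂_1 = 10 − 9 = 1, and the invariant factors of ∂_1 are all 1, so H_0 ≅ Z.
  H_1: rank ker ∂_1 − rank ∂_2 = (30 − 9) − 20 = 1, and ∂_2 has invariant factor 2 > 1, so H_1 ≅ Z ⊕ Z/2.
  H_2: rank ker ∂_2 − rank ∂_3 = (20 − 20) − 0 = 0, and there is no ∂_3, so H_2 ≅ 0.

As a check, the Euler characteristic is 10 − 30 + 20 = 0, which agrees with 1 − 1 + 0 = 0.
(K is a triangulation of the Klein bottle.)

Hence the Betti numbers are b_0 = 1, b_1 = 1, b_2 = 0.

b_0 = 1, b_1 = 1, b_2 = 0.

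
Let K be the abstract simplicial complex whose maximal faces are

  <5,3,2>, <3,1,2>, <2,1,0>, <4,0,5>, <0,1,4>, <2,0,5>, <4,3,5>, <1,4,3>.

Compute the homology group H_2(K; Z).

Take the total order 0 < 1 < 2 < 3 < 4 < 5 on the vertex set. Then K (dimension 2) consists of the simplices:

  0-simplices (6): [0], [1], [2], [3], [4], [5]
  1-simplices (12): [0,1], [0,2], [0,4], [0,5], [1,2], [1,3], [1,4], [2,3], [2,5], [3,4], [3,5], [4,5]
  2-simplices (8): [0,1,2], [0,1,4], [0,2,5], [0,4,5], [1,2,3], [1,3,4], [2,3,5], [3,4,5]

giving chain groups C_0 ≅ Z^6, C_1 ≅ Z^12, C_2 ≅ Z^8.

Boundary ∂_1: C_1 → C_0 is given by ∂[p,q] = [q] − [p].
The resulting 6×12 matrix has rank 5, and its Smith normal form has invariant factors (1,1,1,1,1).

Boundary ∂_2: C_2 → C_1 maps a triangle to the signed sum of its edges. For instance
  ∂[0,4,5] = [4,5] − [0,5] + [0,4],
  ∂[1,3,4] = [3,4] − [1,4] + [1,3].
The resulting 12×8 matrix has rank 7, and its Smith normal form has invariant factors (1,1,1,1,1,1,1).

Computing H_k = (kernel of ∂_k) / (image of ∂_{k+1}):

  H_2: rank ker ∂_2 − rank ∂_3 = (8 − 7) − 0 = 1, and there is no ∂_3, so H_2 = Z.

(K is a triangulation of the 2-sphere S^2.)

H_2 = Z.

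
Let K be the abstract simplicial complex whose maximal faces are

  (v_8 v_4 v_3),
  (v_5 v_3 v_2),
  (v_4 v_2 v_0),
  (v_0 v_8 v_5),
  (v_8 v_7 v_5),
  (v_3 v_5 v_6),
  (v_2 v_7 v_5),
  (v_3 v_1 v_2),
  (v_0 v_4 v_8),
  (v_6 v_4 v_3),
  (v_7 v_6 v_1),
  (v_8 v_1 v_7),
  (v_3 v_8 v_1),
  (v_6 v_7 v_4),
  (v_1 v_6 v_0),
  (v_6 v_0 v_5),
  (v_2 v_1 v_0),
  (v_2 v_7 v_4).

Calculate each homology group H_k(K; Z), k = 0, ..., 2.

Order the vertices as v_0 < v_1 < v_2 < v_3 < v_4 < v_5 < v_6 < v_7 < v_8. Listing each simplex with vertices in this order, K has dimension 2 with simplices:

  0-simplices (9): [v_0], [v_1], [v_2], [v_3], [v_4], [v_5], [v_6], [v_7], [v_8]
  1-simplices (27): (27 of them)
  2-simplices (18): (18 of them)

giving chain groups C_0 ≅ Z^9, C_1 ≅ Z^27, C_2 ≅ Z^18.

∂_1: C_1 → C_0 is given by ∂[p,q] = [q] − [p]. For instance
  ∂[v_3,v_8] = [v_8] − [v_3].
The resulting 9×27 matrix has rank 8, and its Smith normal form has invariant factors (1,1,1,1,1,1,1,1).

The boundary map ∂_2: C_2 → C_1 acts by ∂[p,q,r] = [q,r] − [p,r] + [p,q]. For instance
  ∂[v_2,v_4,v_7] = [v_4,v_7] − [v_2,v_7] + [v_2,v_4],
  ∂[v_3,v_4,v_6] = [v_4,v_6] − [v_3,v_6] + [v_3,v_4].
As a 27×18 matrix over Z this has rank 17, with invariant factors (1,1,1,1,1,1,1,1,1,1,1,1,1,1,1,1,1).

Now H_k = ker ∂_k / im ∂_{k+1}, so:

  H_0: rank C_0 − rank ∂_1 = 9 − 8 = 1, and the invariant factors of ∂_1 are all 1, so H_0 ≅ Z.
  H_1: rank ker ∂_1 − rank ∂_2 = (27 − 8) − 17 = 2, and the invariant factors of ∂_2 are all 1, so H_1 ≅ Z^2.
  H_2: rank ker ∂_2 − rank ∂_3 = (18 − 17) − 0 = 1, and there is no ∂_3, so H_2 ≅ Z.

H_0 ≅ Z,  H_1 ≅ Z^2,  H_2 ≅ Z.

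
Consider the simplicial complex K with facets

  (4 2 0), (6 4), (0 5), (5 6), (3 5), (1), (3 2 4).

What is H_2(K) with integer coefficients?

H_2 = 0.

Order the vertices as 0 < 1 < 2 < 3 < 4 < 5 < 6. Listing each simplex with vertices in this order, K has dimension 2 with simplices:

  0-simplices (7): [0], [1], [2], [3], [4], [5], [6]
  1-simplices (9): [0,2], [0,4], [0,5], [2,3], [2,4], [3,4], [3,5], [4,6], [5,6]
  2-simplices (2): [0,2,4], [2,3,4]

so the chain groups are C_0 ≅ Z^7, C_1 ≅ Z^9, C_2 ≅ Z^2.

The boundary map ∂_1: C_1 → C_0 maps an edge to its endpoints' difference, ∂[p,q] = q − p. For instance
  ∂[5,6] = [6] − [5].
The resulting 7×9 matrix has rank 5, and its Smith normal form has invariant factors (1,1,1,1,1).

∂_2: C_2 → C_1 sends each 2-simplex [p,q,r] to [q,r] − [p,r] + [p,q]. For instance
  ∂[0,2,4] = [2,4] − [0,4] + [0,2],
  ∂[2,3,4] = [3,4] − [2,4] + [2,3].
This gives a 9×2 integer matrix of rank 2; reducing to Smith normal form yields diagonal entries (1,1).

From H_k ≅ ker(∂_k) / im(∂_{k+1}) we obtain:

  H_2: rank ker ∂_2 − rank ∂_3 = (2 − 2) − 0 = 0, and there is no ∂_3, so H_2 = 0.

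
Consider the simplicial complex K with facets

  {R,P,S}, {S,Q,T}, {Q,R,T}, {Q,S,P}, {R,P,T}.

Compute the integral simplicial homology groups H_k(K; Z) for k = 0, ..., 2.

H_0 = Z,  H_1 = Z,  H_2 = 0.

Order the vertices as P < Q < R < S < T. Listing each simplex with vertices in this order, K has dimension 2 with simplices:

  0-simplices (5): P, Q, R, S, T
  1-simplices (10): PQ, PR, PS, PT, QR, QS, QT, RS, RT, ST
  2-simplices (5): PQS, PRS, PRT, QRT, QST

so the chain groups are C_0 ≅ Z^5, C_1 ≅ Z^10, C_2 ≅ Z^5.

The boundary map ∂_1: C_1 → C_0 maps an edge to its endpoints' difference, ∂[p,q] = q − p.
As a 5×10 matrix over Z this has rank 4, with invariant factors (1,1,1,1).

∂_2: C_2 → C_1 acts by ∂[p,q,r] = [q,r] − [p,r] + [p,q]. For instance
  ∂QST = ST − QT + QS,
  ∂PRS = RS − PS + PR.
The 10×5 boundary matrix has rank 5 and Smith normal form diag(1,1,1,1,1).

Reading off H_k = ker ∂_k / im ∂_{k+1}:

  H_0: rank C_0 − rank ∂_1 = 5 − 4 = 1, and the invariant factors of ∂_1 are all 1, so H_0 = Z.
  H_1: rank ker ∂_1 − rank ∂_2 = (10 − 4) − 5 = 1, and the invariant factors of ∂_2 are all 1, so H_1 = Z.
  H_2: rank ker ∂_2 − rank ∂_3 = (5 − 5) − 0 = 0, and there is no ∂_3, so H_2 = 0.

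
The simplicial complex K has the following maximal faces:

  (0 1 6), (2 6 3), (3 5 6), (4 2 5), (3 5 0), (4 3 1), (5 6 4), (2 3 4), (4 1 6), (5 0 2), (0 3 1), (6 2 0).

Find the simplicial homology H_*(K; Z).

We work with the vertex ordering 0 < 1 < 2 < 3 < 4 < 5 < 6. The simplices of K, each written with vertices in increasing order, are:

  0-simplices (7): [0], [1], [2], [3], [4], [5], [6]
  1-simplices (18): [0,1], [0,2], [0,3], [0,5], [0,6], [1,3], [1,4], [1,6], [2,3], [2,4], [2,5], [2,6], [3,4], [3,5], [3,6], [4,5], [4,6], [5,6]
  2-simplices (12): [0,1,3], [0,1,6], [0,2,5], [0,2,6], [0,3,5], [1,3,4], [1,4,6], [2,3,4], [2,3,6], [2,4,5], [3,5,6], [4,5,6]

so the chain groups are C_0 ≅ Z^7, C_1 ≅ Z^18, C_2 ≅ Z^12.

∂_1: C_1 → C_0 sends each edge [p,q] (with p < q) to q − p. For instance
  ∂[3,5] = [5] − [3].
As a 7×18 matrix over Z this has rank 6, with invariant factors (1,1,1,1,1,1).

Boundary ∂_2: C_2 → C_1 acts by ∂[p,q,r] = [q,r] − [p,r] + [p,q]. For instance
  ∂[0,1,3] = [1,3] − [0,3] + [0,1],
  ∂[2,3,4] = [3,4] − [2,4] + [2,3].
The resulting 18×12 matrix has rank 12, and its Smith normal form has invariant factors (1,1,1,1,1,1,1,1,1,1,1,2).

Now H_k = ker ∂_k / im ∂_{k+1}, so:

  H_0: rank C_0 − rank ∂_1 = 7 − 6 = 1, and the invariant factors of ∂_1 are all 1, so H_0 ≅ Z.
  H_1: rank ker ∂_1 − rank ∂_2 = (18 − 6) − 12 = 0, and ∂_2 has invariant factor 2 > 1, so H_1 ≅ Z_2.
  H_2: rank ker ∂_2 − rank ∂_3 = (12 − 12) − 0 = 0, and there is no ∂_3, so H_2 ≅ 0.

As a check, the Euler characteristic is 7 − 18 + 12 = 1, which agrees with 1 − 0 + 0 = 1.

H_0 = Z,  H_1 = Z_2,  H_2 = 0.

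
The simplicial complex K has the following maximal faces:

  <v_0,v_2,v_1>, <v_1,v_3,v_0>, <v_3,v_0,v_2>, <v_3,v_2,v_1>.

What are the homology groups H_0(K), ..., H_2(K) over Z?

Take the total order v_0 < v_1 < v_2 < v_3 on the vertex set. Then K (dimension 2) consists of the simplices:

  0-simplices (4): [v_0], [v_1], [v_2], [v_3]
  1-simplices (6): [v_0,v_1], [v_0,v_2], [v_0,v_3], [v_1,v_2], [v_1,v_3], [v_2,v_3]
  2-simplices (4): [v_0,v_1,v_2], [v_0,v_1,v_3], [v_0,v_2,v_3], [v_1,v_2,v_3]

giving chain groups C_0 ≅ Z^4, C_1 ≅ Z^6, C_2 ≅ Z^4.

The boundary map ∂_1: C_1 → C_0 is given by ∂[p,q] = [q] − [p]. For instance
  ∂[v_1,v_2] = [v_2] − [v_1].
This gives a 4×6 integer matrix of rank 3; reducing to Smith normal form yields diagonal entries (1,1,1).

Boundary ∂_2: C_2 → C_1 maps a triangle to the signed sum of its edges. For instance
  ∂[v_0,v_1,v_2] = [v_1,v_2] − [v_0,v_2] + [v_0,v_1],
  ∂[v_1,v_2,v_3] = [v_2,v_3] − [v_1,v_3] + [v_1,v_2].
The resulting 6×4 matrix has rank 3, and its Smith normal form has invariant factors (1,1,1).

From H_k ≅ ker(∂_k) / im(∂_{k+1}) we obtain:

  H_0: rank C_0 − rank ∂_1 = 4 − 3 = 1, and the invariant factors of ∂_1 are all 1, so H_0 = Z.
  H_1: rank ker ∂_1 − rank ∂_2 = (6 − 3) − 3 = 0, and the invariant factors of ∂_2 are all 1, so H_1 = 0.
  H_2: rank ker ∂_2 − rank ∂_3 = (4 − 3) − 0 = 1, and there is no ∂_3, so H_2 = Z.

As a check, the Euler characteristic is 4 − 6 + 4 = 2, which agrees with 1 − 0 + 1 = 2.

H_0 ≅ Z,  H_1 = 0,  H_2 ≅ Z.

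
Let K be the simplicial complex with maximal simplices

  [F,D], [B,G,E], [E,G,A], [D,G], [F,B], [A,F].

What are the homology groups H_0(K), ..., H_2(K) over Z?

H_0 ≅ Z,  H_1 ≅ Z^2,  H_2 = 0.

Take the total order A < B < D < E < F < G on the vertex set. Then K (dimension 2) consists of the simplices:

  0-simplices (6): A, B, D, E, F, G
  1-simplices (9): AE, AF, AG, BE, BF, BG, DF, DG, EG
  2-simplices (2): AEG, BEG

so the chain groups are C_0 ≅ Z^6, C_1 ≅ Z^9, C_2 ≅ Z^2.

The boundary map ∂_1: C_1 → C_0 sends each edge [p,q] (with p < q) to q − p.
The resulting 6×9 matrix has rank 5, and its Smith normal form has invariant factors (1,1,1,1,1).

∂_2: C_2 → C_1 sends each 2-simplex [p,q,r] to [q,r] − [p,r] + [p,q]. For instance
  ∂AEG = EG − AG + AE,
  ∂BEG = EG − BG + BE.
As a 9×2 matrix over Z this has rank 2, with invariant factors (1,1).

Now H_k = ker ∂_k / im ∂_{k+1}, so:

  H_0: rank C_0 − rank ∂_1 = 6 − 5 = 1, and the invariant factors of ∂_1 are all 1, so H_0 = Z.
  H_1: rank ker ∂_1 − rank ∂_2 = (9 − 5) − 2 = 2, and the invariant factors of ∂_2 are all 1, so H_1 = Z^2.
  H_2: rank ker ∂_2 − rank ∂_3 = (2 − 2) − 0 = 0, and there is no ∂_3, so H_2 = 0.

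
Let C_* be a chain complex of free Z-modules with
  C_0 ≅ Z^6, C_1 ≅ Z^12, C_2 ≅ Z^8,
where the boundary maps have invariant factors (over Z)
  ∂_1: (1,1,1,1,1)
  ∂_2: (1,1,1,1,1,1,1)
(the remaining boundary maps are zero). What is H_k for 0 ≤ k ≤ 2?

H_0: b_0 = 6 − 0 − 5 = 1; torsion from ∂_1 factors > 1: none. So H_0 = Z.
H_1: b_1 = 12 − 5 − 7 = 0; torsion from ∂_2 factors > 1: none. So H_1 = 0.
H_2: b_2 = 8 − 7 − 0 = 1; torsion from ∂_3 factors > 1: none. So H_2 = Z.

H_0 = Z,  H_1 = 0,  H_2 = Z.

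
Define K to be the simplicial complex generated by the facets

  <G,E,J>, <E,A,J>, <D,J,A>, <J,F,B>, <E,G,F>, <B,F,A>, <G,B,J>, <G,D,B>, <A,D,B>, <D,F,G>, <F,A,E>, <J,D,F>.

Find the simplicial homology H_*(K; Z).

We work with the vertex ordering A < B < D < E < F < G < J. The simplices of K, each written with vertices in increasing order, are:

  0-simplices (7): A, B, D, E, F, G, J
  1-simplices (18): AB, AD, AE, AF, AJ, BD, BF, BG, BJ, DF, DG, DJ, EF, EG, EJ, FG, FJ, GJ
  2-simplices (12): ABD, ABF, ADJ, AEF, AEJ, BDG, BFJ, BGJ, DFG, DFJ, EFG, EGJ

Hence C_0 ≅ Z^7, C_1 ≅ Z^18, C_2 ≅ Z^12.

Boundary ∂_1: C_1 → C_0 sends each edge [p,q] (with p < q) to q − p. For instance
  ∂BJ = J − B.
This gives a 7×18 integer matrix of rank 6; reducing to Smith normal form yields diagonal entries (1,1,1,1,1,1).

The boundary map ∂_2: C_2 → C_1 maps a triangle to the signed sum of its edges. For instance
  ∂BDG = DG − BG + BD,
  ∂DFJ = FJ − DJ + DF.
This gives a 18×12 integer matrix of rank 12; reducing to Smith normal form yields diagonal entries (1,1,1,1,1,1,1,1,1,1,1,2).

Now H_k = ker ∂_k / im ∂_{k+1}, so:

  H_0: rank C_0 − rank ∂_1 = 7 − 6 = 1, and the invariant factors of ∂_1 are all 1, so H_0 = Z.
  H_1: rank ker ∂_1 − rank ∂_2 = (18 − 6) − 12 = 0, and ∂_2 has invariant factor 2 > 1, so H_1 = Z/2.
  H_2: rank ker ∂_2 − rank ∂_3 = (12 − 12) − 0 = 0, and there is no ∂_3, so H_2 = 0.

H_0 ≅ Z,  H_1 ≅ Z/2,  H_2 = 0.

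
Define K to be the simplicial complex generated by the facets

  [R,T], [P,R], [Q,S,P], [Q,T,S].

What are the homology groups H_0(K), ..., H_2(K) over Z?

We work with the vertex ordering P < Q < R < S < T. The simplices of K, each written with vertices in increasing order, are:

  0-simplices (5): P, Q, R, S, T
  1-simplices (7): PQ, PR, PS, QS, QT, RT, ST
  2-simplices (2): PQS, QST

Hence C_0 ≅ Z^5, C_1 ≅ Z^7, C_2 ≅ Z^2.

The boundary map ∂_1: C_1 → C_0 maps an edge to its endpoints' difference, ∂[p,q] = q − p.
The resulting 5×7 matrix has rank 4, and its Smith normal form has invariant factors (1,1,1,1).

∂_2: C_2 → C_1 acts by ∂[p,q,r] = [q,r] − [p,r] + [p,q]. For instance
  ∂QST = ST − QT + QS,
  ∂PQS = QS − PS + PQ.
As a 7×2 matrix over Z this has rank 2, with invariant factors (1,1).

Now H_k = ker ∂_k / im ∂_{k+1}, so:

  H_0: rank C_0 − rank ∂_1 = 5 − 4 = 1, and the invariant factors of ∂_1 are all 1, so H_0 ≅ Z.
  H_1: rank ker ∂_1 − rank ∂_2 = (7 − 4) − 2 = 1, and the invariant factors of ∂_2 are all 1, so H_1 ≅ Z.
  H_2: rank ker ∂_2 − rank ∂_3 = (2 − 2) − 0 = 0, and there is no ∂_3, so H_2 ≅ 0.

As a check, the Euler characteristic is 5 − 7 + 2 = 0, which agrees with 1 − 1 + 0 = 0.

H_0 = Z,  H_1 = Z,  H_2 = 0.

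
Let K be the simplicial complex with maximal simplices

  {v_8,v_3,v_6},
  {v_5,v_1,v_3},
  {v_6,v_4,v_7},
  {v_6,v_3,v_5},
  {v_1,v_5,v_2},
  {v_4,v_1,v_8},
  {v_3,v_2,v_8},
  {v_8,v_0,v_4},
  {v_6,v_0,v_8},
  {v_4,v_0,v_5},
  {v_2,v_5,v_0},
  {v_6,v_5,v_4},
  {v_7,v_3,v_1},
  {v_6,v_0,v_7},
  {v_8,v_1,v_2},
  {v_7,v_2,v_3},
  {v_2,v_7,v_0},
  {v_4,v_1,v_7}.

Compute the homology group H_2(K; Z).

We work with the vertex ordering v_0 < v_1 < v_2 < v_3 < v_4 < v_5 < v_6 < v_7 < v_8. The simplices of K, each written with vertices in increasing order, are:

  0-simplices (9): [v_0], [v_1], [v_2], [v_3], [v_4], [v_5], [v_6], [v_7], [v_8]
  1-simplices (27): (27 of them)
  2-simplices (18): (18 of them)

so the chain groups are C_0 ≅ Z^9, C_1 ≅ Z^27, C_2 ≅ Z^18.

The boundary map ∂_1: C_1 → C_0 maps an edge to its endpoints' difference, ∂[p,q] = q − p.
This gives a 9×27 integer matrix of rank 8; reducing to Smith normal form yields diagonal entries (1,1,1,1,1,1,1,1).

∂_2: C_2 → C_1 maps a triangle to the signed sum of its edges. For instance
  ∂[v_4,v_6,v_7] = [v_6,v_7] − [v_4,v_7] + [v_4,v_6],
  ∂[v_2,v_3,v_8] = [v_3,v_8] − [v_2,v_8] + [v_2,v_3].
The resulting 27×18 matrix has rank 18, and its Smith normal form has invariant factors (1,1,1,1,1,1,1,1,1,1,1,1,1,1,1,1,1,2).

Computing H_k = (kernel of ∂_k) / (image of ∂_{k+1}):

  H_2: rank ker ∂_2 − rank ∂_3 = (18 − 18) − 0 = 0, and there is no ∂_3, so H_2 = 0.

H_2 = 0.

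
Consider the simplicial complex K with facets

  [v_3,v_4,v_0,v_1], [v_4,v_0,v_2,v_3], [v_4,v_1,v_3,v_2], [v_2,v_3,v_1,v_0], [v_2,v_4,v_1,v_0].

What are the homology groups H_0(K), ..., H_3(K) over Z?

H_0 ≅ Z,  H_1 = 0,  H_2 = 0,  H_3 ≅ Z.

Take the total order v_0 < v_1 < v_2 < v_3 < v_4 on the vertex set. Then K (dimension 3) consists of the simplices:

  0-simplices (5): [v_0], [v_1], [v_2], [v_3], [v_4]
  1-simplices (10): [v_0,v_1], [v_0,v_2], [v_0,v_3], [v_0,v_4], [v_1,v_2], [v_1,v_3], [v_1,v_4], [v_2,v_3], [v_2,v_4], [v_3,v_4]
  2-simplices (10): [v_0,v_1,v_2], [v_0,v_1,v_3], [v_0,v_1,v_4], [v_0,v_2,v_3], [v_0,v_2,v_4], [v_0,v_3,v_4], [v_1,v_2,v_3], [v_1,v_2,v_4], [v_1,v_3,v_4], [v_2,v_3,v_4]
  3-simplices (5): [v_0,v_1,v_2,v_3], [v_0,v_1,v_2,v_4], [v_0,v_1,v_3,v_4], [v_0,v_2,v_3,v_4], [v_1,v_2,v_3,v_4]

Hence C_0 ≅ Z^5, C_1 ≅ Z^10, C_2 ≅ Z^10, C_3 ≅ Z^5.

∂_1: C_1 → C_0 sends each edge [p,q] (with p < q) to q − p. For instance
  ∂[v_0,v_1] = [v_1] − [v_0].
The resulting 5×10 matrix has rank 4, and its Smith normal form has invariant factors (1,1,1,1).

Boundary ∂_2: C_2 → C_1 sends each 2-simplex [p,q,r] to [q,r] − [p,r] + [p,q]. For instance
  ∂[v_0,v_1,v_2] = [v_1,v_2] − [v_0,v_2] + [v_0,v_1],
  ∂[v_0,v_3,v_4] = [v_3,v_4] − [v_0,v_4] + [v_0,v_3].
As a 10×10 matrix over Z this has rank 6, with invariant factors (1,1,1,1,1,1).

∂_3: C_3 → C_2 sends each 3-simplex σ to the alternating sum Σ_i (−1)^i (σ with its i-th vertex removed). For instance
  ∂[v_0,v_1,v_2,v_4] = [v_1,v_2,v_4] − [v_0,v_2,v_4] + [v_0,v_1,v_4] − [v_0,v_1,v_2],
  ∂[v_0,v_1,v_3,v_4] = [v_1,v_3,v_4] − [v_0,v_3,v_4] + [v_0,v_1,v_4] − [v_0,v_1,v_3].
The resulting 10×5 matrix has rank 4, and its Smith normal form has invariant factors (1,1,1,1).

Computing H_k = (kernel of ∂_k) / (image of ∂_{k+1}):

  H_0: rank C_0 − rank ∂_1 = 5 − 4 = 1, and the invariant factors of ∂_1 are all 1, so H_0 = Z.
  H_1: rank ker ∂_1 − rank ∂_2 = (10 − 4) − 6 = 0, and the invariant factors of ∂_2 are all 1, so H_1 = 0.
  H_2: rank ker ∂_2 − rank ∂_3 = (10 − 6) − 4 = 0, and the invariant factors of ∂_3 are all 1, so H_2 = 0.
  H_3: rank ker ∂_3 − rank ∂_4 = (5 − 4) − 0 = 1, and there is no ∂_4, so H_3 = Z.

(K is a triangulation of the 3-sphere S^3.)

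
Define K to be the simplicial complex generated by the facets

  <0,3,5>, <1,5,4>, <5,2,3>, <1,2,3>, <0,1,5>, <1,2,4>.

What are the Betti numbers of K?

K has 6 vertices, 12 edges, 6 triangles.
rank ∂_0 = 0, rank ∂_1 = 5 ⇒ b_0 = 6 − 0 − 5 = 1; all invariant factors of ∂_1 are 1 so no torsion. So H_0 ≅ Z.
rank ∂_1 = 5, rank ∂_2 = 6 ⇒ b_1 = 12 − 5 − 6 = 1; all invariant factors of ∂_2 are 1 so no torsion. So H_1 ≅ Z.
rank ∂_2 = 6, rank ∂_3 = 0 ⇒ b_2 = 6 − 6 − 0 = 0. So H_2 ≅ 0.

b_0 = 1, b_1 = 1, b_2 = 0.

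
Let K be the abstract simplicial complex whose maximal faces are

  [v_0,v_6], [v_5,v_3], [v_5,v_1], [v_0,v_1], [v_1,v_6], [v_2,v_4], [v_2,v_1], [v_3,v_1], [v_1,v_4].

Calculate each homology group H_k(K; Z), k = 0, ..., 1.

We work with the vertex ordering v_0 < v_1 < v_2 < v_3 < v_4 < v_5 < v_6. The simplices of K, each written with vertices in increasing order, are:

  0-simplices (7): [v_0], [v_1], [v_2], [v_3], [v_4], [v_5], [v_6]
  1-simplices (9): [v_0,v_1], [v_0,v_6], [v_1,v_2], [v_1,v_3], [v_1,v_4], [v_1,v_5], [v_1,v_6], [v_2,v_4], [v_3,v_5]

giving chain groups C_0 ≅ Z^7, C_1 ≅ Z^9.

The boundary map ∂_1: C_1 → C_0 maps an edge to its endpoints' difference, ∂[p,q] = q − p.
The resulting 7×9 matrix has rank 6, and its Smith normal form has invariant factors (1,1,1,1,1,1).

Reading off H_k = ker ∂_k / im ∂_{k+1}:

  H_0: rank C_0 − rank ∂_1 = 7 − 6 = 1, and the invariant factors of ∂_1 are all 1, so H_0 = Z.
  H_1: rank ker ∂_1 − rank ∂_2 = (9 − 6) − 0 = 3, and there is no ∂_2, so H_1 = Z^3.

(K is a triangulation of a wedge of 3 circles.)

H_0 ≅ Z,  H_1 ≅ Z^3.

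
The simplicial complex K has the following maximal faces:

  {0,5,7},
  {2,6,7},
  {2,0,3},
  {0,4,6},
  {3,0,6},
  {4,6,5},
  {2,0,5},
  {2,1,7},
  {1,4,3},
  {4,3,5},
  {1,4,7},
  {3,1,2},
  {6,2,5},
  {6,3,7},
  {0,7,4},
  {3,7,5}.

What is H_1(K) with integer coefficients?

H_1 ≅ Z^2.

Order the vertices as 0 < 1 < 2 < 3 < 4 < 5 < 6 < 7. Listing each simplex with vertices in this order, K has dimension 2 with simplices:

  0-simplices (8): [0], [1], [2], [3], [4], [5], [6], [7]
  1-simplices (24): (24 of them)
  2-simplices (16): [0,2,3], [0,2,5], [0,3,6], [0,4,6], [0,4,7], [0,5,7], [1,2,3], [1,2,7], [1,3,4], [1,4,7], [2,5,6], [2,6,7], [3,4,5], [3,5,7], [3,6,7], [4,5,6]

giving chain groups C_0 ≅ Z^8, C_1 ≅ Z^24, C_2 ≅ Z^16.

∂_1: C_1 → C_0 maps an edge to its endpoints' difference, ∂[p,q] = q − p. For instance
  ∂[5,6] = [6] − [5].
As a 8×24 matrix over Z this has rank 7, with invariant factors (1,1,1,1,1,1,1).

∂_2: C_2 → C_1 maps a triangle to the signed sum of its edges. For instance
  ∂[1,2,3] = [2,3] − [1,3] + [1,2],
  ∂[1,3,4] = [3,4] − [1,4] + [1,3].
As a 24×16 matrix over Z this has rank 15, with invariant factors (1,1,1,1,1,1,1,1,1,1,1,1,1,1,1).

Reading off H_k = ker ∂_k / im ∂_{k+1}:

  H_1: rank ker ∂_1 − rank ∂_2 = (24 − 7) − 15 = 2, and the invariant factors of ∂_2 are all 1, so H_1 = Z^2.

(K is a triangulation of the torus T^2.)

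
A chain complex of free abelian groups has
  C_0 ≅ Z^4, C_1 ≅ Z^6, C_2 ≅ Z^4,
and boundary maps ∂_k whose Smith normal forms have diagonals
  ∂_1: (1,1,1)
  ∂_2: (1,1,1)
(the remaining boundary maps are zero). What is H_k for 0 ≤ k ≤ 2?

H_0: b_0 = 4 − 0 − 3 = 1; torsion from ∂_1 factors > 1: none. So H_0 = Z.
H_1: b_1 = 6 − 3 − 3 = 0; torsion from ∂_2 factors > 1: none. So H_1 = 0.
H_2: b_2 = 4 − 3 − 0 = 1; torsion from ∂_3 factors > 1: none. So H_2 = Z.

H_0 = Z,  H_1 = 0,  H_2 = Z.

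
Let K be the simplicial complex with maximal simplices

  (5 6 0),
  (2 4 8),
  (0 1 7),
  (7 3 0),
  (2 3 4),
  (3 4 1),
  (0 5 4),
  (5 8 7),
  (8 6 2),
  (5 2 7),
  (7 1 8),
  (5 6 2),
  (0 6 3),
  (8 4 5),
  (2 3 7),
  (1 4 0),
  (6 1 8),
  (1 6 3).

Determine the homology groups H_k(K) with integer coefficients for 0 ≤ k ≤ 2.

Take the total order 0 < 1 < 2 < 3 < 4 < 5 < 6 < 7 < 8 on the vertex set. Then K (dimension 2) consists of the simplices:

  0-simplices (9): [0], [1], [2], [3], [4], [5], [6], [7], [8]
  1-simplices (27): (27 of them)
  2-simplices (18): [0,1,4], [0,1,7], [0,3,6], [0,3,7], [0,4,5], [0,5,6], [1,3,4], [1,3,6], [1,6,8], [1,7,8], [2,3,4], [2,3,7], [2,4,8], [2,5,6], [2,5,7], [2,6,8], [4,5,8], [5,7,8]

giving chain groups C_0 ≅ Z^9, C_1 ≅ Z^27, C_2 ≅ Z^18.

∂_1: C_1 → C_0 sends each edge [p,q] (with p < q) to q − p.
The 9×27 boundary matrix has rank 8 and Smith normal form diag(1,1,1,1,1,1,1,1).

Boundary ∂_2: C_2 → C_1 sends each 2-simplex [p,q,r] to [q,r] − [p,r] + [p,q]. For instance
  ∂[2,3,7] = [3,7] − [2,7] + [2,3],
  ∂[1,7,8] = [7,8] − [1,8] + [1,7].
This gives a 27×18 integer matrix of rank 18; reducing to Smith normal form yields diagonal entries (1,1,1,1,1,1,1,1,1,1,1,1,1,1,1,1,1,2).

From H_k ≅ ker(∂_k) / im(∂_{k+1}) we obtain:

  H_0: rank C_0 − rank ∂_1 = 9 − 8 = 1, and the invariant factors of ∂_1 are all 1, so H_0 = Z.
  H_1: rank ker ∂_1 − rank ∂_2 = (27 − 8) − 18 = 1, and ∂_2 has invariant factor 2 > 1, so H_1 = Z ⊕ Z/2.
  H_2: rank ker ∂_2 − rank ∂_3 = (18 − 18) − 0 = 0, and there is no ∂_3, so H_2 = 0.

As a check, the Euler characteristic is 9 − 27 + 18 = 0, which agrees with 1 − 1 + 0 = 0.

H_0 ≅ Z,  H_1 ≅ Z ⊕ Z/2,  H_2 = 0.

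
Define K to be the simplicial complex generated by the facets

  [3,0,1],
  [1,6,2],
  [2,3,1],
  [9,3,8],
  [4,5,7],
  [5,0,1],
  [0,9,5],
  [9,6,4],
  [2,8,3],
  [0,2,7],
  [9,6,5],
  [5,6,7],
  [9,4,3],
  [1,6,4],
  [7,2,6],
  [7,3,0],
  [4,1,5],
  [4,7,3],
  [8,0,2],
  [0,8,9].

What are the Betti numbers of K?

b_0 = 1, b_1 = 1, b_2 = 0.

We work with the vertex ordering 0 < 1 < 2 < 3 < 4 < 5 < 6 < 7 < 8 < 9. The simplices of K, each written with vertices in increasing order, are:

  0-simplices (10): [0], [1], [2], [3], [4], [5], [6], [7], [8], [9]
  1-simplices (30): (30 of them)
  2-simplices (20): (20 of them)

so the chain groups are C_0 ≅ Z^10, C_1 ≅ Z^30, C_2 ≅ Z^20.

Boundary ∂_1: C_1 → C_0 sends each edge [p,q] (with p < q) to q − p. For instance
  ∂[4,6] = [6] − [4].
As a 10×30 matrix over Z this has rank 9, with invariant factors (1,1,1,1,1,1,1,1,1).

The boundary map ∂_2: C_2 → C_1 sends each 2-simplex [p,q,r] to [q,r] − [p,r] + [p,q]. For instance
  ∂[0,8,9] = [8,9] − [0,9] + [0,8],
  ∂[0,5,9] = [5,9] − [0,9] + [0,5].
The resulting 30×20 matrix has rank 20, and its Smith normal form has invariant factors (1,1,1,1,1,1,1,1,1,1,1,1,1,1,1,1,1,1,1,2).

Now H_k = ker ∂_k / im ∂_{k+1}, so:

  H_0: rank C_0 − rank ∂_1 = 10 − 9 = 1, and the invariant factors of ∂_1 are all 1, so H_0 = Z.
  H_1: rank ker ∂_1 − rank ∂_2 = (30 − 9) − 20 = 1, and ∂_2 has invariant factor 2 > 1, so H_1 = Z ⊕ Z/2Z.
  H_2: rank ker ∂_2 − rank ∂_3 = (20 − 20) − 0 = 0, and there is no ∂_3, so H_2 = 0.

As a check, the Euler characteristic is 10 − 30 + 20 = 0, which agrees with 1 − 1 + 0 = 0.
(K is a triangulation of the Klein bottle.)

Hence the Betti numbers are b_0 = 1, b_1 = 1, b_2 = 0.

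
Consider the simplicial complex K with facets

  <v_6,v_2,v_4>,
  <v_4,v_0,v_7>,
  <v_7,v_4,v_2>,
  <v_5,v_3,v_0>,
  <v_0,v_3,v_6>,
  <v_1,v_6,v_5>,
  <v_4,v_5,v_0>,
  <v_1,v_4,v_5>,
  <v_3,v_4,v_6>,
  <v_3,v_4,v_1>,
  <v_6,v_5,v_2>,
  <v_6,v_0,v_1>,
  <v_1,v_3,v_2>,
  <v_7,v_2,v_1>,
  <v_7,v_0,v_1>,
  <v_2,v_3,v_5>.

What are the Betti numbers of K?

Fix the vertex order v_0 < v_1 < v_2 < v_3 < v_4 < v_5 < v_6 < v_7 and write every simplex with vertices in increasing order. Then dim K = 2 and the simplices of K are:

  0-simplices (8): [v_0], [v_1], [v_2], [v_3], [v_4], [v_5], [v_6], [v_7]
  1-simplices (24): (24 of them)
  2-simplices (16): (16 of them)

Hence C_0 ≅ Z^8, C_1 ≅ Z^24, C_2 ≅ Z^16.

∂_1: C_1 → C_0 is given by ∂[p,q] = [q] − [p]. For instance
  ∂[v_0,v_4] = [v_4] − [v_0].
The resulting 8×24 matrix has rank 7, and its Smith normal form has invariant factors (1,1,1,1,1,1,1).

Boundary ∂_2: C_2 → C_1 acts by ∂[p,q,r] = [q,r] − [p,r] + [p,q]. For instance
  ∂[v_0,v_3,v_6] = [v_3,v_6] − [v_0,v_6] + [v_0,v_3],
  ∂[v_1,v_5,v_6] = [v_5,v_6] − [v_1,v_6] + [v_1,v_5].
As a 24×16 matrix over Z this has rank 15, with invariant factors (1,1,1,1,1,1,1,1,1,1,1,1,1,1,1).

Now H_k = ker ∂_k / im ∂_{k+1}, so:

  H_0: rank C_0 − rank ∂_1 = 8 − 7 = 1, and the invariant factors of ∂_1 are all 1, so H_0 = Z.
  H_1: rank ker ∂_1 − rank ∂_2 = (24 − 7) − 15 = 2, and the invariant factors of ∂_2 are all 1, so H_1 = Z^2.
  H_2: rank ker ∂_2 − rank ∂_3 = (16 − 15) − 0 = 1, and there is no ∂_3, so H_2 = Z.

As a check, the Euler characteristic is 8 − 24 + 16 = 0, which agrees with 1 − 2 + 1 = 0.

Hence the Betti numbers are b_0 = 1, b_1 = 2, b_2 = 1.

b_0 = 1, b_1 = 2, b_2 = 1.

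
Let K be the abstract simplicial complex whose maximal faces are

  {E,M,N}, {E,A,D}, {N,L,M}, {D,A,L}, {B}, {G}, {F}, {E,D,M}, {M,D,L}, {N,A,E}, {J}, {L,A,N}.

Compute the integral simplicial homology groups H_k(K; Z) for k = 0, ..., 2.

We work with the vertex ordering A < B < D < E < F < G < J < L < M < N. The simplices of K, each written with vertices in increasing order, are:

  0-simplices (10): A, B, D, E, F, G, J, L, M, N
  1-simplices (12): AD, AE, AL, AN, DE, DL, DM, EM, EN, LM, LN, MN
  2-simplices (8): ADE, ADL, AEN, ALN, DEM, DLM, EMN, LMN

giving chain groups C_0 ≅ Z^10, C_1 ≅ Z^12, C_2 ≅ Z^8.

∂_1: C_1 → C_0 sends each edge [p,q] (with p < q) to q − p. For instance
  ∂DE = E − D.
The resulting 10×12 matrix has rank 5, and its Smith normal form has invariant factors (1,1,1,1,1).

Boundary ∂_2: C_2 → C_1 maps a triangle to the signed sum of its edges. For instance
  ∂DEM = EM − DM + DE,
  ∂ADL = DL − AL + AD.
This gives a 12×8 integer matrix of rank 7; reducing to Smith normal form yields diagonal entries (1,1,1,1,1,1,1).

Computing H_k = (kernel of ∂_k) / (image of ∂_{k+1}):

  H_0: rank C_0 − rank ∂_1 = 10 − 5 = 5, and the invariant factors of ∂_1 are all 1, so H_0 ≅ Z^5.
  H_1: rank ker ∂_1 − rank ∂_2 = (12 − 5) − 7 = 0, and the invariant factors of ∂_2 are all 1, so H_1 ≅ 0.
  H_2: rank ker ∂_2 − rank ∂_3 = (8 − 7) − 0 = 1, and there is no ∂_3, so H_2 ≅ Z.

H_0 ≅ Z^5,  H_1 = 0,  H_2 ≅ Z.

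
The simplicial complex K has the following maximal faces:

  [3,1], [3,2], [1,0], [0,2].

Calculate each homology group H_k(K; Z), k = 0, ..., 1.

K has 4 vertices, 4 edges.
rank ∂_0 = 0, rank ∂_1 = 3 ⇒ b_0 = 4 − 0 − 3 = 1; all invariant factors of ∂_1 are 1 so no torsion. So H_0 = Z.
rank ∂_1 = 3, rank ∂_2 = 0 ⇒ b_1 = 4 − 3 − 0 = 1. So H_1 = Z.

H_0 = Z,  H_1 = Z.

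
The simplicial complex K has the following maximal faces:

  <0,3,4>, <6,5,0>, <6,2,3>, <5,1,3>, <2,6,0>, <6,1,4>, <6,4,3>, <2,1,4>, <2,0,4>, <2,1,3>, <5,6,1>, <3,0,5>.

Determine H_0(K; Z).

H_0 = Z.

Fix the vertex order 0 < 1 < 2 < 3 < 4 < 5 < 6 and write every simplex with vertices in increasing order. Then dim K = 2 and the simplices of K are:

  0-simplices (7): [0], [1], [2], [3], [4], [5], [6]
  1-simplices (18): [0,2], [0,3], [0,4], [0,5], [0,6], [1,2], [1,3], [1,4], [1,5], [1,6], [2,3], [2,4], [2,6], [3,4], [3,5], [3,6], [4,6], [5,6]
  2-simplices (12): [0,2,4], [0,2,6], [0,3,4], [0,3,5], [0,5,6], [1,2,3], [1,2,4], [1,3,5], [1,4,6], [1,5,6], [2,3,6], [3,4,6]

Hence C_0 ≅ Z^7, C_1 ≅ Z^18, C_2 ≅ Z^12.

∂_1: C_1 → C_0 sends each edge [p,q] (with p < q) to q − p. For instance
  ∂[0,4] = [4] − [0].
The 7×18 boundary matrix has rank 6 and Smith normal form diag(1,1,1,1,1,1).

The boundary map ∂_2: C_2 → C_1 sends each 2-simplex [p,q,r] to [q,r] − [p,r] + [p,q]. For instance
  ∂[0,3,5] = [3,5] − [0,5] + [0,3],
  ∂[0,5,6] = [5,6] − [0,6] + [0,5].
This gives a 18×12 integer matrix of rank 12; reducing to Smith normal form yields diagonal entries (1,1,1,1,1,1,1,1,1,1,1,2).

Reading off H_k = ker ∂_k / im ∂_{k+1}:

  H_0: rank C_0 − rank ∂_1 = 7 − 6 = 1, and the invariant factors of ∂_1 are all 1, so H_0 ≅ Z.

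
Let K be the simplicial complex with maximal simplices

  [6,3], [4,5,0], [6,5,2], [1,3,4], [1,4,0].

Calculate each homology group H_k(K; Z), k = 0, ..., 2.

Take the total order 0 < 1 < 2 < 3 < 4 < 5 < 6 on the vertex set. Then K (dimension 2) consists of the simplices:

  0-simplices (7): [0], [1], [2], [3], [4], [5], [6]
  1-simplices (11): [0,1], [0,4], [0,5], [1,3], [1,4], [2,5], [2,6], [3,4], [3,6], [4,5], [5,6]
  2-simplices (4): [0,1,4], [0,4,5], [1,3,4], [2,5,6]

so the chain groups are C_0 ≅ Z^7, C_1 ≅ Z^11, C_2 ≅ Z^4.

The boundary map ∂_1: C_1 → C_0 sends each edge [p,q] (with p < q) to q − p.
This gives a 7×11 integer matrix of rank 6; reducing to Smith normal form yields diagonal entries (1,1,1,1,1,1).

Boundary ∂_2: C_2 → C_1 maps a triangle to the signed sum of its edges. For instance
  ∂[1,3,4] = [3,4] − [1,4] + [1,3],
  ∂[0,1,4] = [1,4] − [0,4] + [0,1].
The resulting 11×4 matrix has rank 4, and its Smith normal form has invariant factors (1,1,1,1).

Computing H_k = (kernel of ∂_k) / (image of ∂_{k+1}):

  H_0: rank C_0 − rank ∂_1 = 7 − 6 = 1, and the invariant factors of ∂_1 are all 1, so H_0 = Z.
  H_1: rank ker ∂_1 − rank ∂_2 = (11 − 6) − 4 = 1, and the invariant factors of ∂_2 are all 1, so H_1 = Z.
  H_2: rank ker ∂_2 − rank ∂_3 = (4 − 4) − 0 = 0, and there is no ∂_3, so H_2 = 0.

H_0 = Z,  H_1 = Z,  H_2 = 0.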